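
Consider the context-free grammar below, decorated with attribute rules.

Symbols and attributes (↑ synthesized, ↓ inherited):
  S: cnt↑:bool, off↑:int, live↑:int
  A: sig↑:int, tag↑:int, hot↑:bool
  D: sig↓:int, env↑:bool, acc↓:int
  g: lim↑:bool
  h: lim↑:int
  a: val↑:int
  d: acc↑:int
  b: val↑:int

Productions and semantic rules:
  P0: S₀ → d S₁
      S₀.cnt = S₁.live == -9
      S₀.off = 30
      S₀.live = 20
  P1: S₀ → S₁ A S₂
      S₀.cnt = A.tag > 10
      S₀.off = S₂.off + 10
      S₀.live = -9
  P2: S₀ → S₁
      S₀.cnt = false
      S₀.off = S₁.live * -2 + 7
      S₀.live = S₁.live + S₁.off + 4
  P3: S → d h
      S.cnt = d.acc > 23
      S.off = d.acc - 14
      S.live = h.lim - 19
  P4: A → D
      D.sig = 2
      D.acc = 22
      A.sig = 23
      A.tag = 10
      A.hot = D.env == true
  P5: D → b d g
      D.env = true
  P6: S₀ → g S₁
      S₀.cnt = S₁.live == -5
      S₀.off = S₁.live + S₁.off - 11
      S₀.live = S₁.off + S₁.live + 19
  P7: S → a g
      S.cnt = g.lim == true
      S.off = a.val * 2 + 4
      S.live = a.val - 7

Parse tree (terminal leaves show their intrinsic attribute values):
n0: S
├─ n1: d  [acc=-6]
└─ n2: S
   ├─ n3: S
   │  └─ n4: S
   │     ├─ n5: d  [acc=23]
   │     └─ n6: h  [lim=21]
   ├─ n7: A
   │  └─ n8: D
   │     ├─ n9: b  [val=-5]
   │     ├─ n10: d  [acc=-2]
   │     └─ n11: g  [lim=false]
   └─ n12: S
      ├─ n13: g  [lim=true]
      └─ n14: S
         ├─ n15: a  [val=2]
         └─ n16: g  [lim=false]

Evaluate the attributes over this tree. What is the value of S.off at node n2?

2

1. n1.acc = -6  [terminal]
2. n5.acc = 23  [terminal]
3. n6.lim = 21  [terminal]
4. n4.cnt = false  [d.acc > 23]
5. n4.off = 9  [d.acc - 14]
6. n4.live = 2  [h.lim - 19]
7. n3.cnt = false  [false]
8. n3.off = 3  [S₁.live * -2 + 7]
9. n3.live = 15  [S₁.live + S₁.off + 4]
10. n8.sig = 2  [2]
11. n8.acc = 22  [22]
12. n9.val = -5  [terminal]
13. n10.acc = -2  [terminal]
14. n11.lim = false  [terminal]
15. n8.env = true  [true]
16. n7.sig = 23  [23]
17. n7.tag = 10  [10]
18. n7.hot = true  [D.env == true]
19. n13.lim = true  [terminal]
20. n15.val = 2  [terminal]
21. n16.lim = false  [terminal]
22. n14.cnt = false  [g.lim == true]
23. n14.off = 8  [a.val * 2 + 4]
24. n14.live = -5  [a.val - 7]
25. n12.cnt = true  [S₁.live == -5]
26. n12.off = -8  [S₁.live + S₁.off - 11]
27. n12.live = 22  [S₁.off + S₁.live + 19]
28. n2.cnt = false  [A.tag > 10]
29. n2.off = 2  [S₂.off + 10]
30. n2.live = -9  [-9]
31. n0.cnt = true  [S₁.live == -9]
32. n0.off = 30  [30]
33. n0.live = 20  [20]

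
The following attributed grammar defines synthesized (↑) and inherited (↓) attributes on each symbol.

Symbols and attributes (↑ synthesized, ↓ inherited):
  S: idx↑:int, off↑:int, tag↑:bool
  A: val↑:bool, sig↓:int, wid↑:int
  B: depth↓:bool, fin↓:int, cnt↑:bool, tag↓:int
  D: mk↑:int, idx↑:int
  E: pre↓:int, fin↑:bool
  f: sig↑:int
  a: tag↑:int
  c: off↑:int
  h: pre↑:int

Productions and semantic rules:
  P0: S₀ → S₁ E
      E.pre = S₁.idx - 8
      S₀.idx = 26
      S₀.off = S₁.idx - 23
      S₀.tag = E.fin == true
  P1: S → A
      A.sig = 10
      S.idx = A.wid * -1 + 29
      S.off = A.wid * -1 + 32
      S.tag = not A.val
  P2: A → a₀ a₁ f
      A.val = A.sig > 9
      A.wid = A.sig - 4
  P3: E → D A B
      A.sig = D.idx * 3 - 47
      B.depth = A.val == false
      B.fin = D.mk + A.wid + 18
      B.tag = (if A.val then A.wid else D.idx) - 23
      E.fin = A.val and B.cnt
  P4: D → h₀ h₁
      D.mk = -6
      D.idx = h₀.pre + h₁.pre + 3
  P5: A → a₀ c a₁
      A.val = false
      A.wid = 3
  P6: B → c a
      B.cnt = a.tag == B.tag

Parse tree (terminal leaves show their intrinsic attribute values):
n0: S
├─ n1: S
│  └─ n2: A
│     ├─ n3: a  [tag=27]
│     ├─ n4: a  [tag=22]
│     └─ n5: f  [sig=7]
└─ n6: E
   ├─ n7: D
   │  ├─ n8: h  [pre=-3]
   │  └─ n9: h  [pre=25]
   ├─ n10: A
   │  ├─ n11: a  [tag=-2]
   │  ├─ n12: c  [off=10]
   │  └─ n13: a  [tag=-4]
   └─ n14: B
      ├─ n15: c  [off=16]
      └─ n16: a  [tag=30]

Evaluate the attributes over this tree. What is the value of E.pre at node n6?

1. n2.sig = 10  [10]
2. n3.tag = 27  [terminal]
3. n4.tag = 22  [terminal]
4. n5.sig = 7  [terminal]
5. n2.val = true  [A.sig > 9]
6. n2.wid = 6  [A.sig - 4]
7. n1.idx = 23  [A.wid * -1 + 29]
8. n1.off = 26  [A.wid * -1 + 32]
9. n1.tag = false  [not A.val]
10. n6.pre = 15  [S₁.idx - 8]
11. n8.pre = -3  [terminal]
12. n9.pre = 25  [terminal]
13. n7.mk = -6  [-6]
14. n7.idx = 25  [h₀.pre + h₁.pre + 3]
15. n10.sig = 28  [D.idx * 3 - 47]
16. n11.tag = -2  [terminal]
17. n12.off = 10  [terminal]
18. n13.tag = -4  [terminal]
19. n10.val = false  [false]
20. n10.wid = 3  [3]
21. n14.depth = true  [A.val == false]
22. n14.fin = 15  [D.mk + A.wid + 18]
23. n14.tag = 2  [(if A.val then A.wid else D.idx) - 23]
24. n15.off = 16  [terminal]
25. n16.tag = 30  [terminal]
26. n14.cnt = false  [a.tag == B.tag]
27. n6.fin = false  [A.val and B.cnt]
28. n0.idx = 26  [26]
29. n0.off = 0  [S₁.idx - 23]
30. n0.tag = false  [E.fin == true]

15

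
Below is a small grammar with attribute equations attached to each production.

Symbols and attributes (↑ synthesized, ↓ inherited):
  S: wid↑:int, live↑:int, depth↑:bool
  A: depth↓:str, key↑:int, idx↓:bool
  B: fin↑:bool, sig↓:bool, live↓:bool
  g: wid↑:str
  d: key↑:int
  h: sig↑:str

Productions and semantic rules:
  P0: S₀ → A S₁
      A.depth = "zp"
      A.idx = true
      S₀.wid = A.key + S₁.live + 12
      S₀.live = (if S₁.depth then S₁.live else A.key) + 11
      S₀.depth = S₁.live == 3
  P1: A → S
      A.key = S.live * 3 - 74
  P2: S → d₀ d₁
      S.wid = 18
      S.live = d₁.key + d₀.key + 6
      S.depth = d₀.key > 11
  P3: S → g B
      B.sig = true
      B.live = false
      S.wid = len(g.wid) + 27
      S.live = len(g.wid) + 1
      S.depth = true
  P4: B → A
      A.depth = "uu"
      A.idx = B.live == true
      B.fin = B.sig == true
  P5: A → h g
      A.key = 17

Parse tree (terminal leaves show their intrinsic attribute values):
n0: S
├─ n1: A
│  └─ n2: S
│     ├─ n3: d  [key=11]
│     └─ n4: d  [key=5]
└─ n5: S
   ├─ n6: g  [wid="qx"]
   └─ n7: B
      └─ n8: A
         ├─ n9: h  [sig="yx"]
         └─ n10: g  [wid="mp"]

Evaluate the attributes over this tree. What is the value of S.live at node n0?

1. n1.depth = "zp"  ["zp"]
2. n1.idx = true  [true]
3. n3.key = 11  [terminal]
4. n4.key = 5  [terminal]
5. n2.wid = 18  [18]
6. n2.live = 22  [d₁.key + d₀.key + 6]
7. n2.depth = false  [d₀.key > 11]
8. n1.key = -8  [S.live * 3 - 74]
9. n6.wid = "qx"  [terminal]
10. n7.sig = true  [true]
11. n7.live = false  [false]
12. n8.depth = "uu"  ["uu"]
13. n8.idx = false  [B.live == true]
14. n9.sig = "yx"  [terminal]
15. n10.wid = "mp"  [terminal]
16. n8.key = 17  [17]
17. n7.fin = true  [B.sig == true]
18. n5.wid = 29  [len(g.wid) + 27]
19. n5.live = 3  [len(g.wid) + 1]
20. n5.depth = true  [true]
21. n0.wid = 7  [A.key + S₁.live + 12]
22. n0.live = 14  [(if S₁.depth then S₁.live else A.key) + 11]
23. n0.depth = true  [S₁.live == 3]

14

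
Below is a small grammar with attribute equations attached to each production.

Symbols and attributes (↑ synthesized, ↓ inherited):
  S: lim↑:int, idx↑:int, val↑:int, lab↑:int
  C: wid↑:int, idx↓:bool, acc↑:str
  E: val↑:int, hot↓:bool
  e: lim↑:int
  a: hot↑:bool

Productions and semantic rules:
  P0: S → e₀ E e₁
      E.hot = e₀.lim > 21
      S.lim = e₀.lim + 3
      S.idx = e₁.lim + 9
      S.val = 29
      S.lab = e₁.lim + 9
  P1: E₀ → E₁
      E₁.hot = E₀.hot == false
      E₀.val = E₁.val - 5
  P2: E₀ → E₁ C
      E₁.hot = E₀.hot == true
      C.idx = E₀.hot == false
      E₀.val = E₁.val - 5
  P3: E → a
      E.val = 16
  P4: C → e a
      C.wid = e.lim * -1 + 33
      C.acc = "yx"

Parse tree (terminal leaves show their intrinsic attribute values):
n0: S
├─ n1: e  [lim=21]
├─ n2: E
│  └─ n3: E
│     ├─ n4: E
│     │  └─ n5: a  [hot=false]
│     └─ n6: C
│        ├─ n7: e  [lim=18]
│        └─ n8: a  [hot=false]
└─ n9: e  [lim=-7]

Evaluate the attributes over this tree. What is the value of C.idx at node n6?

false

1. n1.lim = 21  [terminal]
2. n2.hot = false  [e₀.lim > 21]
3. n3.hot = true  [E₀.hot == false]
4. n4.hot = true  [E₀.hot == true]
5. n5.hot = false  [terminal]
6. n4.val = 16  [16]
7. n6.idx = false  [E₀.hot == false]
8. n7.lim = 18  [terminal]
9. n8.hot = false  [terminal]
10. n6.wid = 15  [e.lim * -1 + 33]
11. n6.acc = "yx"  ["yx"]
12. n3.val = 11  [E₁.val - 5]
13. n2.val = 6  [E₁.val - 5]
14. n9.lim = -7  [terminal]
15. n0.lim = 24  [e₀.lim + 3]
16. n0.idx = 2  [e₁.lim + 9]
17. n0.val = 29  [29]
18. n0.lab = 2  [e₁.lim + 9]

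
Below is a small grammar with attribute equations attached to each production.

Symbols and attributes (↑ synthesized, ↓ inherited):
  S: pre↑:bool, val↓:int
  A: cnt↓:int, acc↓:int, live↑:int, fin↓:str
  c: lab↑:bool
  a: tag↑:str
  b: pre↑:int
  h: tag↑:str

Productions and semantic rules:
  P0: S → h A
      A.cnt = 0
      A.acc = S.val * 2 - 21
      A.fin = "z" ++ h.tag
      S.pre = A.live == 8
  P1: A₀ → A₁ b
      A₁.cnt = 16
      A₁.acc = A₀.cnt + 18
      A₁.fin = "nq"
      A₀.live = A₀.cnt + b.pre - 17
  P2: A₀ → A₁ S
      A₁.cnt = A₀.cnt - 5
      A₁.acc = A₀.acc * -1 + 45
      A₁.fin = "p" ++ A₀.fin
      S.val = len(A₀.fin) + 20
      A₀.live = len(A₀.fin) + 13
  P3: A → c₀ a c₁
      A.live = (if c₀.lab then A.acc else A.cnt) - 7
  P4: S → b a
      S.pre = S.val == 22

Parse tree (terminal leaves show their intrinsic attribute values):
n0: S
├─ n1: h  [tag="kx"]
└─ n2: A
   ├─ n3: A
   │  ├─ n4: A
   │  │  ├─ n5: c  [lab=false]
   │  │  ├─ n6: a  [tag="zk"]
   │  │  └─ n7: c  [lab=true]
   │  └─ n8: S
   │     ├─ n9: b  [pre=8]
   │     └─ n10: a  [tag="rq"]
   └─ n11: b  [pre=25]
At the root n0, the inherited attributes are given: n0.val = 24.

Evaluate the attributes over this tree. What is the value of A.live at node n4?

1. n0.val = 24  [given at root]
2. n1.tag = "kx"  [terminal]
3. n2.cnt = 0  [0]
4. n2.acc = 27  [S.val * 2 - 21]
5. n2.fin = "zkx"  ["z" ++ h.tag]
6. n3.cnt = 16  [16]
7. n3.acc = 18  [A₀.cnt + 18]
8. n3.fin = "nq"  ["nq"]
9. n4.cnt = 11  [A₀.cnt - 5]
10. n4.acc = 27  [A₀.acc * -1 + 45]
11. n4.fin = "pnq"  ["p" ++ A₀.fin]
12. n5.lab = false  [terminal]
13. n6.tag = "zk"  [terminal]
14. n7.lab = true  [terminal]
15. n4.live = 4  [(if c₀.lab then A.acc else A.cnt) - 7]
16. n8.val = 22  [len(A₀.fin) + 20]
17. n9.pre = 8  [terminal]
18. n10.tag = "rq"  [terminal]
19. n8.pre = true  [S.val == 22]
20. n3.live = 15  [len(A₀.fin) + 13]
21. n11.pre = 25  [terminal]
22. n2.live = 8  [A₀.cnt + b.pre - 17]
23. n0.pre = true  [A.live == 8]

4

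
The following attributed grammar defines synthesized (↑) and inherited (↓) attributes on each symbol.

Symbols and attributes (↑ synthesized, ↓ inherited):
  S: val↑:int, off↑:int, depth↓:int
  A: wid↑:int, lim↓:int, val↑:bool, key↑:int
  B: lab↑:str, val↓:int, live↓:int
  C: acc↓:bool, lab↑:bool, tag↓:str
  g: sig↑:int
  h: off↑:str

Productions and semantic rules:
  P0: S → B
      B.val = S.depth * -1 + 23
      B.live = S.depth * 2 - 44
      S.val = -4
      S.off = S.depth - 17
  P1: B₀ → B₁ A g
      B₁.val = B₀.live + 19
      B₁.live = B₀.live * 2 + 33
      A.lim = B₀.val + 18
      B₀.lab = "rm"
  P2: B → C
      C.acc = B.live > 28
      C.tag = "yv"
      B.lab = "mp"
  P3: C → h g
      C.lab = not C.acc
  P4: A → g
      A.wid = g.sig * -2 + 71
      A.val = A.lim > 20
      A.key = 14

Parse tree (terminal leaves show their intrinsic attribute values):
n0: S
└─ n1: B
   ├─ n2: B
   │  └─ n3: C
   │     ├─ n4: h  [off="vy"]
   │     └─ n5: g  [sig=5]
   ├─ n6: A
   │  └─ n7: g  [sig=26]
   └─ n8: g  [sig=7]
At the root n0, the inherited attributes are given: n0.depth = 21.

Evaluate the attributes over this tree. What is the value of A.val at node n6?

1. n0.depth = 21  [given at root]
2. n1.val = 2  [S.depth * -1 + 23]
3. n1.live = -2  [S.depth * 2 - 44]
4. n2.val = 17  [B₀.live + 19]
5. n2.live = 29  [B₀.live * 2 + 33]
6. n3.acc = true  [B.live > 28]
7. n3.tag = "yv"  ["yv"]
8. n4.off = "vy"  [terminal]
9. n5.sig = 5  [terminal]
10. n3.lab = false  [not C.acc]
11. n2.lab = "mp"  ["mp"]
12. n6.lim = 20  [B₀.val + 18]
13. n7.sig = 26  [terminal]
14. n6.wid = 19  [g.sig * -2 + 71]
15. n6.val = false  [A.lim > 20]
16. n6.key = 14  [14]
17. n8.sig = 7  [terminal]
18. n1.lab = "rm"  ["rm"]
19. n0.val = -4  [-4]
20. n0.off = 4  [S.depth - 17]

false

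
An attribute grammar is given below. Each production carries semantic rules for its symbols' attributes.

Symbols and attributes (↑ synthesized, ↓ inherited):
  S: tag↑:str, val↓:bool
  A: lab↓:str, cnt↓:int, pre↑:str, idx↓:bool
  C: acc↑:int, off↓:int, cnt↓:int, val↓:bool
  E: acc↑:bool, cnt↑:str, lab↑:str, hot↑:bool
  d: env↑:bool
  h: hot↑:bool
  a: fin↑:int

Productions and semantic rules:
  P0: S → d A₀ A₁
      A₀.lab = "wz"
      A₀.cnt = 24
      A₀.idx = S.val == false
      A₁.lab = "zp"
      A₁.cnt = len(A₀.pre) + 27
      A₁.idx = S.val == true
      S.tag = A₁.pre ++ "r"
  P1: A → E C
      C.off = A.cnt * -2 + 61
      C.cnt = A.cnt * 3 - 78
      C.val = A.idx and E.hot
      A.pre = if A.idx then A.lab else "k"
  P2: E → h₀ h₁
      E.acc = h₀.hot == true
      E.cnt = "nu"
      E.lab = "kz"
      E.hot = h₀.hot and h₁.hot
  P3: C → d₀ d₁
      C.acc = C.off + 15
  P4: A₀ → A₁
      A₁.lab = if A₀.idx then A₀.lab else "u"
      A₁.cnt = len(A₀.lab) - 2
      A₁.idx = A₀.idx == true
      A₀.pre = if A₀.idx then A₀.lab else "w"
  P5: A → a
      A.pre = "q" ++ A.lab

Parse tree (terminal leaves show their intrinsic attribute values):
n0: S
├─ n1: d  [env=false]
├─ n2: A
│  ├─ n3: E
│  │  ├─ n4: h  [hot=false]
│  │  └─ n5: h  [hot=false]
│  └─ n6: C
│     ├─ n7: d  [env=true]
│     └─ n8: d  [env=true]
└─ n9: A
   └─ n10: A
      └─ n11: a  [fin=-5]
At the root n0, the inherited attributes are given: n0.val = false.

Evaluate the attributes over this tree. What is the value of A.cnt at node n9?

29

1. n0.val = false  [given at root]
2. n1.env = false  [terminal]
3. n2.lab = "wz"  ["wz"]
4. n2.cnt = 24  [24]
5. n2.idx = true  [S.val == false]
6. n4.hot = false  [terminal]
7. n5.hot = false  [terminal]
8. n3.acc = false  [h₀.hot == true]
9. n3.cnt = "nu"  ["nu"]
10. n3.lab = "kz"  ["kz"]
11. n3.hot = false  [h₀.hot and h₁.hot]
12. n6.off = 13  [A.cnt * -2 + 61]
13. n6.cnt = -6  [A.cnt * 3 - 78]
14. n6.val = false  [A.idx and E.hot]
15. n7.env = true  [terminal]
16. n8.env = true  [terminal]
17. n6.acc = 28  [C.off + 15]
18. n2.pre = "wz"  [if A.idx then A.lab else "k"]
19. n9.lab = "zp"  ["zp"]
20. n9.cnt = 29  [len(A₀.pre) + 27]
21. n9.idx = false  [S.val == true]
22. n10.lab = "u"  [if A₀.idx then A₀.lab else "u"]
23. n10.cnt = 0  [len(A₀.lab) - 2]
24. n10.idx = false  [A₀.idx == true]
25. n11.fin = -5  [terminal]
26. n10.pre = "qu"  ["q" ++ A.lab]
27. n9.pre = "w"  [if A₀.idx then A₀.lab else "w"]
28. n0.tag = "wr"  [A₁.pre ++ "r"]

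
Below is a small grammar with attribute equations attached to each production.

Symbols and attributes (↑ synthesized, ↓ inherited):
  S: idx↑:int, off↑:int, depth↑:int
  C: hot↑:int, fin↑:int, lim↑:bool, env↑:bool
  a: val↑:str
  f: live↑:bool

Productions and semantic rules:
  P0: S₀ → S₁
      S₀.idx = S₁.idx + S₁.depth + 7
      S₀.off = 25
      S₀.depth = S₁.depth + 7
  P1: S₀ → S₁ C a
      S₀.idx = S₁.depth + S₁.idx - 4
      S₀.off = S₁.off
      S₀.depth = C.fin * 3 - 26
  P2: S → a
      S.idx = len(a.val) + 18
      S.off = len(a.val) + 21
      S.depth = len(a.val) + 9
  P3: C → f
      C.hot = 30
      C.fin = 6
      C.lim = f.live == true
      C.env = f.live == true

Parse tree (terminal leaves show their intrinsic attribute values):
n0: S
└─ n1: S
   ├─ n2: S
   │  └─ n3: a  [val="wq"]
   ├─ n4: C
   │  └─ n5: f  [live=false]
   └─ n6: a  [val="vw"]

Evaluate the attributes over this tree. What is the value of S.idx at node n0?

26

1. n3.val = "wq"  [terminal]
2. n2.idx = 20  [len(a.val) + 18]
3. n2.off = 23  [len(a.val) + 21]
4. n2.depth = 11  [len(a.val) + 9]
5. n5.live = false  [terminal]
6. n4.hot = 30  [30]
7. n4.fin = 6  [6]
8. n4.lim = false  [f.live == true]
9. n4.env = false  [f.live == true]
10. n6.val = "vw"  [terminal]
11. n1.idx = 27  [S₁.depth + S₁.idx - 4]
12. n1.off = 23  [S₁.off]
13. n1.depth = -8  [C.fin * 3 - 26]
14. n0.idx = 26  [S₁.idx + S₁.depth + 7]
15. n0.off = 25  [25]
16. n0.depth = -1  [S₁.depth + 7]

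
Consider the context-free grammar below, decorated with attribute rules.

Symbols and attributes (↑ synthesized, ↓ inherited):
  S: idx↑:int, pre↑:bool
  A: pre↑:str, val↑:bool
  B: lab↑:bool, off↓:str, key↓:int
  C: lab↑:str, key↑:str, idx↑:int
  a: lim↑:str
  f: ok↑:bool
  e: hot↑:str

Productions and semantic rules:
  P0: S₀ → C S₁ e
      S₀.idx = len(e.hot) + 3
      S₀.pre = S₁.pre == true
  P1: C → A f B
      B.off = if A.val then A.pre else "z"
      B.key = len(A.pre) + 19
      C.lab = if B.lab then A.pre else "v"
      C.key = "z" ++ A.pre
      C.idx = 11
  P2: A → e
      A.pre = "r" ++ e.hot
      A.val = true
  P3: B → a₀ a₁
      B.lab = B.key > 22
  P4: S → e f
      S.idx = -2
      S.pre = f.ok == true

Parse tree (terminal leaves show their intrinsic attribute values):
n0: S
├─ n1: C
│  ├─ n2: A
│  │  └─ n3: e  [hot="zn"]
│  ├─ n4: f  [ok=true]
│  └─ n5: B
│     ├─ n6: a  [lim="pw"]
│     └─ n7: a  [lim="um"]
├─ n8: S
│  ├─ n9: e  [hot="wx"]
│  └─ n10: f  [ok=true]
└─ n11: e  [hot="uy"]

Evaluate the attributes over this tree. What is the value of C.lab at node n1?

1. n3.hot = "zn"  [terminal]
2. n2.pre = "rzn"  ["r" ++ e.hot]
3. n2.val = true  [true]
4. n4.ok = true  [terminal]
5. n5.off = "rzn"  [if A.val then A.pre else "z"]
6. n5.key = 22  [len(A.pre) + 19]
7. n6.lim = "pw"  [terminal]
8. n7.lim = "um"  [terminal]
9. n5.lab = false  [B.key > 22]
10. n1.lab = "v"  [if B.lab then A.pre else "v"]
11. n1.key = "zrzn"  ["z" ++ A.pre]
12. n1.idx = 11  [11]
13. n9.hot = "wx"  [terminal]
14. n10.ok = true  [terminal]
15. n8.idx = -2  [-2]
16. n8.pre = true  [f.ok == true]
17. n11.hot = "uy"  [terminal]
18. n0.idx = 5  [len(e.hot) + 3]
19. n0.pre = true  [S₁.pre == true]

"v"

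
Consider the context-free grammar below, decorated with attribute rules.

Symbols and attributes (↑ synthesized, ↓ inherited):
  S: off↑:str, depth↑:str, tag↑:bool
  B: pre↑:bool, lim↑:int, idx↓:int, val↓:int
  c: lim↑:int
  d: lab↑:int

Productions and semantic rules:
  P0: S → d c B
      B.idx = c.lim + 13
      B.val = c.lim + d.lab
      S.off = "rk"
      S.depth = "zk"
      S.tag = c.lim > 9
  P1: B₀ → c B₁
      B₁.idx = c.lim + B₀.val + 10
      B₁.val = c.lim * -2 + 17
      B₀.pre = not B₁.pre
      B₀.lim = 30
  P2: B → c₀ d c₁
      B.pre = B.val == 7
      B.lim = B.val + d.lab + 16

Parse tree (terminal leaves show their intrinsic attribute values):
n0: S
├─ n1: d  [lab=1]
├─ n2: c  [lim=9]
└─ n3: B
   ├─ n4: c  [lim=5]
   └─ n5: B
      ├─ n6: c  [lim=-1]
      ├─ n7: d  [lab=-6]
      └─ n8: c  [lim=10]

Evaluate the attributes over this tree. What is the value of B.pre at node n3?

false

1. n1.lab = 1  [terminal]
2. n2.lim = 9  [terminal]
3. n3.idx = 22  [c.lim + 13]
4. n3.val = 10  [c.lim + d.lab]
5. n4.lim = 5  [terminal]
6. n5.idx = 25  [c.lim + B₀.val + 10]
7. n5.val = 7  [c.lim * -2 + 17]
8. n6.lim = -1  [terminal]
9. n7.lab = -6  [terminal]
10. n8.lim = 10  [terminal]
11. n5.pre = true  [B.val == 7]
12. n5.lim = 17  [B.val + d.lab + 16]
13. n3.pre = false  [not B₁.pre]
14. n3.lim = 30  [30]
15. n0.off = "rk"  ["rk"]
16. n0.depth = "zk"  ["zk"]
17. n0.tag = false  [c.lim > 9]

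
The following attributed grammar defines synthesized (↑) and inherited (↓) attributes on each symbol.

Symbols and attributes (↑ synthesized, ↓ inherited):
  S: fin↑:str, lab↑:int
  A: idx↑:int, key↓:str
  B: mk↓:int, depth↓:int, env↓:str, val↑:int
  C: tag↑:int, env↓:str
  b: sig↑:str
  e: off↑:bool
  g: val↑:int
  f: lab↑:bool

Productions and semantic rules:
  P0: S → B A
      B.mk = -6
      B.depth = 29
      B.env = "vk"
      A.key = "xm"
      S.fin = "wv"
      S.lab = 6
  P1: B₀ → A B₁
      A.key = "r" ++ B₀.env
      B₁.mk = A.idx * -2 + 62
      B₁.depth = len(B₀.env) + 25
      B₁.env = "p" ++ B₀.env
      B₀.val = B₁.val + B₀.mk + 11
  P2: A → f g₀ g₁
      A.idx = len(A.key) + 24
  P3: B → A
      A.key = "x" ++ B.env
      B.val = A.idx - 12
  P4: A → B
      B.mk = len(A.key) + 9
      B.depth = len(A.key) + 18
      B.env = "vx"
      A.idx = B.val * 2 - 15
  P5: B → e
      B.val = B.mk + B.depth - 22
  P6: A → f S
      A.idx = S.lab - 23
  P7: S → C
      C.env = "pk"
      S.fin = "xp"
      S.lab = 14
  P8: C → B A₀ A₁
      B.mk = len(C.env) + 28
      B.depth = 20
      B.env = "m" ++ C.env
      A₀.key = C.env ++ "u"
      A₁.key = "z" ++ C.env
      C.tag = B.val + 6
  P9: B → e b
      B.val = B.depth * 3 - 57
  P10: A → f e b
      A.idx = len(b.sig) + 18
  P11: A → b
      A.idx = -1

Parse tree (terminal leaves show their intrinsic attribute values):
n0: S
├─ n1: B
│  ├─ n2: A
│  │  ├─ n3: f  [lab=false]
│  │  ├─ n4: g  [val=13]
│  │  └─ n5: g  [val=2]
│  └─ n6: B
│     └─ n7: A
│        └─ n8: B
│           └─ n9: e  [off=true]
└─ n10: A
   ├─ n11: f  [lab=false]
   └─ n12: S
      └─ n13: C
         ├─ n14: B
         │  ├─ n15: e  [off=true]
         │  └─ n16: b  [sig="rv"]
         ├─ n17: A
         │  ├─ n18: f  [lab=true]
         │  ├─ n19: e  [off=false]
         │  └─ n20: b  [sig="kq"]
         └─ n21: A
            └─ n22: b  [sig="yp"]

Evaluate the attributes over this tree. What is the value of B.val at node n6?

-1

1. n1.mk = -6  [-6]
2. n1.depth = 29  [29]
3. n1.env = "vk"  ["vk"]
4. n2.key = "rvk"  ["r" ++ B₀.env]
5. n3.lab = false  [terminal]
6. n4.val = 13  [terminal]
7. n5.val = 2  [terminal]
8. n2.idx = 27  [len(A.key) + 24]
9. n6.mk = 8  [A.idx * -2 + 62]
10. n6.depth = 27  [len(B₀.env) + 25]
11. n6.env = "pvk"  ["p" ++ B₀.env]
12. n7.key = "xpvk"  ["x" ++ B.env]
13. n8.mk = 13  [len(A.key) + 9]
14. n8.depth = 22  [len(A.key) + 18]
15. n8.env = "vx"  ["vx"]
16. n9.off = true  [terminal]
17. n8.val = 13  [B.mk + B.depth - 22]
18. n7.idx = 11  [B.val * 2 - 15]
19. n6.val = -1  [A.idx - 12]
20. n1.val = 4  [B₁.val + B₀.mk + 11]
21. n10.key = "xm"  ["xm"]
22. n11.lab = false  [terminal]
23. n13.env = "pk"  ["pk"]
24. n14.mk = 30  [len(C.env) + 28]
25. n14.depth = 20  [20]
26. n14.env = "mpk"  ["m" ++ C.env]
27. n15.off = true  [terminal]
28. n16.sig = "rv"  [terminal]
29. n14.val = 3  [B.depth * 3 - 57]
30. n17.key = "pku"  [C.env ++ "u"]
31. n18.lab = true  [terminal]
32. n19.off = false  [terminal]
33. n20.sig = "kq"  [terminal]
34. n17.idx = 20  [len(b.sig) + 18]
35. n21.key = "zpk"  ["z" ++ C.env]
36. n22.sig = "yp"  [terminal]
37. n21.idx = -1  [-1]
38. n13.tag = 9  [B.val + 6]
39. n12.fin = "xp"  ["xp"]
40. n12.lab = 14  [14]
41. n10.idx = -9  [S.lab - 23]
42. n0.fin = "wv"  ["wv"]
43. n0.lab = 6  [6]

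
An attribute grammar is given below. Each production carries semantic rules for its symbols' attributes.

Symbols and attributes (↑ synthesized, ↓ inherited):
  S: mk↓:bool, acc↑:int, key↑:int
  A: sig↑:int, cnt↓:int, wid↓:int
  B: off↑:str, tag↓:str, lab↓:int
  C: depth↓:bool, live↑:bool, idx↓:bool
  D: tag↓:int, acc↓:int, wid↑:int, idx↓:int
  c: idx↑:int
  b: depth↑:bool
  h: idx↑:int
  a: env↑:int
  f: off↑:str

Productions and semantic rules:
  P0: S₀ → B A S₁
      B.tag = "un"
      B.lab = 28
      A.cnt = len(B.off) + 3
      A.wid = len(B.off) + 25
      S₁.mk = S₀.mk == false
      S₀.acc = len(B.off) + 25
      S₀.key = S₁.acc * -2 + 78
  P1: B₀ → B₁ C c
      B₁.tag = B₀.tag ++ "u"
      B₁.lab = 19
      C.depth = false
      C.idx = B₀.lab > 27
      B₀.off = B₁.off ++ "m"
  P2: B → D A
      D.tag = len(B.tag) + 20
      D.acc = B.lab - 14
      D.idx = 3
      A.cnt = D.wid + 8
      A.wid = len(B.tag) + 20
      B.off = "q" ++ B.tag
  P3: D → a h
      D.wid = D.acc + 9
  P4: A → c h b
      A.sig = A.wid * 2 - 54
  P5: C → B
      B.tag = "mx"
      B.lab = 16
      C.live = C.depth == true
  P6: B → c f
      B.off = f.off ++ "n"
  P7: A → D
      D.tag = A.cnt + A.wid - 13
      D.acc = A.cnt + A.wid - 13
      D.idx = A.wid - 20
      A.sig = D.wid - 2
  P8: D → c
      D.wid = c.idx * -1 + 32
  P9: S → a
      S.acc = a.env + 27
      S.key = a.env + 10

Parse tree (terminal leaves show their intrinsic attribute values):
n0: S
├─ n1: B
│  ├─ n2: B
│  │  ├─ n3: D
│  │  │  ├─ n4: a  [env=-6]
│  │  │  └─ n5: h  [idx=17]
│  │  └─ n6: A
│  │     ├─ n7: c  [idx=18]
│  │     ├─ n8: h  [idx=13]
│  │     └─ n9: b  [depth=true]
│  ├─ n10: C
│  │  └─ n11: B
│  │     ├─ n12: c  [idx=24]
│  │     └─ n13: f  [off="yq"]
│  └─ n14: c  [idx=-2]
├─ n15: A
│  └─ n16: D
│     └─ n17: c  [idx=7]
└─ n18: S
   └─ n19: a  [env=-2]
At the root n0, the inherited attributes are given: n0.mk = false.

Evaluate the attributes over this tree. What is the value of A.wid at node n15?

1. n0.mk = false  [given at root]
2. n1.tag = "un"  ["un"]
3. n1.lab = 28  [28]
4. n2.tag = "unu"  [B₀.tag ++ "u"]
5. n2.lab = 19  [19]
6. n3.tag = 23  [len(B.tag) + 20]
7. n3.acc = 5  [B.lab - 14]
8. n3.idx = 3  [3]
9. n4.env = -6  [terminal]
10. n5.idx = 17  [terminal]
11. n3.wid = 14  [D.acc + 9]
12. n6.cnt = 22  [D.wid + 8]
13. n6.wid = 23  [len(B.tag) + 20]
14. n7.idx = 18  [terminal]
15. n8.idx = 13  [terminal]
16. n9.depth = true  [terminal]
17. n6.sig = -8  [A.wid * 2 - 54]
18. n2.off = "qunu"  ["q" ++ B.tag]
19. n10.depth = false  [false]
20. n10.idx = true  [B₀.lab > 27]
21. n11.tag = "mx"  ["mx"]
22. n11.lab = 16  [16]
23. n12.idx = 24  [terminal]
24. n13.off = "yq"  [terminal]
25. n11.off = "yqn"  [f.off ++ "n"]
26. n10.live = false  [C.depth == true]
27. n14.idx = -2  [terminal]
28. n1.off = "qunum"  [B₁.off ++ "m"]
29. n15.cnt = 8  [len(B.off) + 3]
30. n15.wid = 30  [len(B.off) + 25]
31. n16.tag = 25  [A.cnt + A.wid - 13]
32. n16.acc = 25  [A.cnt + A.wid - 13]
33. n16.idx = 10  [A.wid - 20]
34. n17.idx = 7  [terminal]
35. n16.wid = 25  [c.idx * -1 + 32]
36. n15.sig = 23  [D.wid - 2]
37. n18.mk = true  [S₀.mk == false]
38. n19.env = -2  [terminal]
39. n18.acc = 25  [a.env + 27]
40. n18.key = 8  [a.env + 10]
41. n0.acc = 30  [len(B.off) + 25]
42. n0.key = 28  [S₁.acc * -2 + 78]

30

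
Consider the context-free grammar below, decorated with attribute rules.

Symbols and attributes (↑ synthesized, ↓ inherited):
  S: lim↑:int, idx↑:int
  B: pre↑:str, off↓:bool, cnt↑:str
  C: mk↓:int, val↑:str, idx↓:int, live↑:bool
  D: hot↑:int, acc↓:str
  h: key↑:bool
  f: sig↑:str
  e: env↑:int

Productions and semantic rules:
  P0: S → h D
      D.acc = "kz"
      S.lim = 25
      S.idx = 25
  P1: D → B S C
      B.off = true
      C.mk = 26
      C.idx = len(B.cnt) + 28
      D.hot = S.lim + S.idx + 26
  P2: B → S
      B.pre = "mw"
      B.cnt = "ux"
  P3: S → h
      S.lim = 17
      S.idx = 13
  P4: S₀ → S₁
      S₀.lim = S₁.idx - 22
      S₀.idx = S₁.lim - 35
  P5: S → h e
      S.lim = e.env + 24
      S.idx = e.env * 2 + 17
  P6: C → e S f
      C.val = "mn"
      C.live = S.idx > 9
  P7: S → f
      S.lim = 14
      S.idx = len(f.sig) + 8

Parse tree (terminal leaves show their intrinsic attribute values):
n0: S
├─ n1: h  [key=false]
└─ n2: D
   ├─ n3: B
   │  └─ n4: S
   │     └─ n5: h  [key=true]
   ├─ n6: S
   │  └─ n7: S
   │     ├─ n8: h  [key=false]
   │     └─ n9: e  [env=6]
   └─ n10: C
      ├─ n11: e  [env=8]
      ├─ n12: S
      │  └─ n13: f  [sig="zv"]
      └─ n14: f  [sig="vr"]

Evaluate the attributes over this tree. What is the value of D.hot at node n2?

28

1. n1.key = false  [terminal]
2. n2.acc = "kz"  ["kz"]
3. n3.off = true  [true]
4. n5.key = true  [terminal]
5. n4.lim = 17  [17]
6. n4.idx = 13  [13]
7. n3.pre = "mw"  ["mw"]
8. n3.cnt = "ux"  ["ux"]
9. n8.key = false  [terminal]
10. n9.env = 6  [terminal]
11. n7.lim = 30  [e.env + 24]
12. n7.idx = 29  [e.env * 2 + 17]
13. n6.lim = 7  [S₁.idx - 22]
14. n6.idx = -5  [S₁.lim - 35]
15. n10.mk = 26  [26]
16. n10.idx = 30  [len(B.cnt) + 28]
17. n11.env = 8  [terminal]
18. n13.sig = "zv"  [terminal]
19. n12.lim = 14  [14]
20. n12.idx = 10  [len(f.sig) + 8]
21. n14.sig = "vr"  [terminal]
22. n10.val = "mn"  ["mn"]
23. n10.live = true  [S.idx > 9]
24. n2.hot = 28  [S.lim + S.idx + 26]
25. n0.lim = 25  [25]
26. n0.idx = 25  [25]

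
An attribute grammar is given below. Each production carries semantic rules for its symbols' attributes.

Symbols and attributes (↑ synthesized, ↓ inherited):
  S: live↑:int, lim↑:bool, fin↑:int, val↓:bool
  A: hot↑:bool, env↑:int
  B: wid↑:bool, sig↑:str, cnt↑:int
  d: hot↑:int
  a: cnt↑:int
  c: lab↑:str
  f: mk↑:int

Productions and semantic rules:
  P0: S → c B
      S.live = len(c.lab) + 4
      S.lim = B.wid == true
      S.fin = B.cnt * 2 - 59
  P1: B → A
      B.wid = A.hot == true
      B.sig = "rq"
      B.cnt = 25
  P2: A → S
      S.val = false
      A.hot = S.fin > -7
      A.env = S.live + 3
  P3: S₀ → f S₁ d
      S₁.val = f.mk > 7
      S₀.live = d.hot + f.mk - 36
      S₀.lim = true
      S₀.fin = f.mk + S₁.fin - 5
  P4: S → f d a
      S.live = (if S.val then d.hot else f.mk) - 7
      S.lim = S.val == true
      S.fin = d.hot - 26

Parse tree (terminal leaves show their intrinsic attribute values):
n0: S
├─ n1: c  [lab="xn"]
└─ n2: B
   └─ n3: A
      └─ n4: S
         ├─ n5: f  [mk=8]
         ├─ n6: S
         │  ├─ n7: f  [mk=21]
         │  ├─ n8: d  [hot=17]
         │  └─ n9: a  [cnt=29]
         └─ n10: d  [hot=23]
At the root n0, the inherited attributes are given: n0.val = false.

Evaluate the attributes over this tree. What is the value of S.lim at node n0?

1. n0.val = false  [given at root]
2. n1.lab = "xn"  [terminal]
3. n4.val = false  [false]
4. n5.mk = 8  [terminal]
5. n6.val = true  [f.mk > 7]
6. n7.mk = 21  [terminal]
7. n8.hot = 17  [terminal]
8. n9.cnt = 29  [terminal]
9. n6.live = 10  [(if S.val then d.hot else f.mk) - 7]
10. n6.lim = true  [S.val == true]
11. n6.fin = -9  [d.hot - 26]
12. n10.hot = 23  [terminal]
13. n4.live = -5  [d.hot + f.mk - 36]
14. n4.lim = true  [true]
15. n4.fin = -6  [f.mk + S₁.fin - 5]
16. n3.hot = true  [S.fin > -7]
17. n3.env = -2  [S.live + 3]
18. n2.wid = true  [A.hot == true]
19. n2.sig = "rq"  ["rq"]
20. n2.cnt = 25  [25]
21. n0.live = 6  [len(c.lab) + 4]
22. n0.lim = true  [B.wid == true]
23. n0.fin = -9  [B.cnt * 2 - 59]

true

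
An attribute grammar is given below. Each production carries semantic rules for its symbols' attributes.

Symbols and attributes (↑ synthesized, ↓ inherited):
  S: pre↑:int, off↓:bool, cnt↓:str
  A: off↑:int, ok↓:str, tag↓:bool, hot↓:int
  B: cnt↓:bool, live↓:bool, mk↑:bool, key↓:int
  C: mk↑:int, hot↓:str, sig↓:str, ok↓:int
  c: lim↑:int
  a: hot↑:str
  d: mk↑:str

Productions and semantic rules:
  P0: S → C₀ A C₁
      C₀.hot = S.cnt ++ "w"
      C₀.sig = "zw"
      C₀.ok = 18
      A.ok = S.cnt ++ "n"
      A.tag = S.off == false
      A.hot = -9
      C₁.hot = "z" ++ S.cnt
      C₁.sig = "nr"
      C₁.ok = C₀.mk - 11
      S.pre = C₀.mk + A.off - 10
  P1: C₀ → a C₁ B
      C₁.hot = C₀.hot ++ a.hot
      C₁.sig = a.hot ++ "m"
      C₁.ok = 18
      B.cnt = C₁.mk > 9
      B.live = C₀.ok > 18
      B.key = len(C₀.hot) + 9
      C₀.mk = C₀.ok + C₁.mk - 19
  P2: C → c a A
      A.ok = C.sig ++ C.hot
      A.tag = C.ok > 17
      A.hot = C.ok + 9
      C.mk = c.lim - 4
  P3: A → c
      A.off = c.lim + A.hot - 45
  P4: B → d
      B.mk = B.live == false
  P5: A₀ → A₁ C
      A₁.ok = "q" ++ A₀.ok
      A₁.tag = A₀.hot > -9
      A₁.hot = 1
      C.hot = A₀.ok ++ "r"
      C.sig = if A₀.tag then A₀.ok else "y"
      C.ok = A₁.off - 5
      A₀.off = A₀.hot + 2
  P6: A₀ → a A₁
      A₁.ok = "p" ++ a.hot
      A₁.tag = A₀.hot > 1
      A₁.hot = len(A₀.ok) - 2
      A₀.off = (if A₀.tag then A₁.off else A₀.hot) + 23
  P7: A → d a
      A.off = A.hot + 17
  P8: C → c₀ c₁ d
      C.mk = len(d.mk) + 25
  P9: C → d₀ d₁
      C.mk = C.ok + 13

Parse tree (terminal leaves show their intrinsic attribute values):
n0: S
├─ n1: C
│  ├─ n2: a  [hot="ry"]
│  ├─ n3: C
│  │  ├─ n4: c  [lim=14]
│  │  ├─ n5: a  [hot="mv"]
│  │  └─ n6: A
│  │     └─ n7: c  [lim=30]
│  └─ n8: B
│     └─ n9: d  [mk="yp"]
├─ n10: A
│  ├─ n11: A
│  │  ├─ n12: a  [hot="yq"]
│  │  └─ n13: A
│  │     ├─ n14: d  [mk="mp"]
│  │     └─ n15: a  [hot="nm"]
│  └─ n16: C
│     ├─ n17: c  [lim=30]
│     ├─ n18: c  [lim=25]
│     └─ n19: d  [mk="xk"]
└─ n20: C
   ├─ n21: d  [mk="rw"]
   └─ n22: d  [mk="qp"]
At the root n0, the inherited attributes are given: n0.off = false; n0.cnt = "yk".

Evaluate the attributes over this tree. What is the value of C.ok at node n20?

1. n0.off = false  [given at root]
2. n0.cnt = "yk"  [given at root]
3. n1.hot = "ykw"  [S.cnt ++ "w"]
4. n1.sig = "zw"  ["zw"]
5. n1.ok = 18  [18]
6. n2.hot = "ry"  [terminal]
7. n3.hot = "ykwry"  [C₀.hot ++ a.hot]
8. n3.sig = "rym"  [a.hot ++ "m"]
9. n3.ok = 18  [18]
10. n4.lim = 14  [terminal]
11. n5.hot = "mv"  [terminal]
12. n6.ok = "rymykwry"  [C.sig ++ C.hot]
13. n6.tag = true  [C.ok > 17]
14. n6.hot = 27  [C.ok + 9]
15. n7.lim = 30  [terminal]
16. n6.off = 12  [c.lim + A.hot - 45]
17. n3.mk = 10  [c.lim - 4]
18. n8.cnt = true  [C₁.mk > 9]
19. n8.live = false  [C₀.ok > 18]
20. n8.key = 12  [len(C₀.hot) + 9]
21. n9.mk = "yp"  [terminal]
22. n8.mk = true  [B.live == false]
23. n1.mk = 9  [C₀.ok + C₁.mk - 19]
24. n10.ok = "ykn"  [S.cnt ++ "n"]
25. n10.tag = true  [S.off == false]
26. n10.hot = -9  [-9]
27. n11.ok = "qykn"  ["q" ++ A₀.ok]
28. n11.tag = false  [A₀.hot > -9]
29. n11.hot = 1  [1]
30. n12.hot = "yq"  [terminal]
31. n13.ok = "pyq"  ["p" ++ a.hot]
32. n13.tag = false  [A₀.hot > 1]
33. n13.hot = 2  [len(A₀.ok) - 2]
34. n14.mk = "mp"  [terminal]
35. n15.hot = "nm"  [terminal]
36. n13.off = 19  [A.hot + 17]
37. n11.off = 24  [(if A₀.tag then A₁.off else A₀.hot) + 23]
38. n16.hot = "yknr"  [A₀.ok ++ "r"]
39. n16.sig = "ykn"  [if A₀.tag then A₀.ok else "y"]
40. n16.ok = 19  [A₁.off - 5]
41. n17.lim = 30  [terminal]
42. n18.lim = 25  [terminal]
43. n19.mk = "xk"  [terminal]
44. n16.mk = 27  [len(d.mk) + 25]
45. n10.off = -7  [A₀.hot + 2]
46. n20.hot = "zyk"  ["z" ++ S.cnt]
47. n20.sig = "nr"  ["nr"]
48. n20.ok = -2  [C₀.mk - 11]
49. n21.mk = "rw"  [terminal]
50. n22.mk = "qp"  [terminal]
51. n20.mk = 11  [C.ok + 13]
52. n0.pre = -8  [C₀.mk + A.off - 10]

-2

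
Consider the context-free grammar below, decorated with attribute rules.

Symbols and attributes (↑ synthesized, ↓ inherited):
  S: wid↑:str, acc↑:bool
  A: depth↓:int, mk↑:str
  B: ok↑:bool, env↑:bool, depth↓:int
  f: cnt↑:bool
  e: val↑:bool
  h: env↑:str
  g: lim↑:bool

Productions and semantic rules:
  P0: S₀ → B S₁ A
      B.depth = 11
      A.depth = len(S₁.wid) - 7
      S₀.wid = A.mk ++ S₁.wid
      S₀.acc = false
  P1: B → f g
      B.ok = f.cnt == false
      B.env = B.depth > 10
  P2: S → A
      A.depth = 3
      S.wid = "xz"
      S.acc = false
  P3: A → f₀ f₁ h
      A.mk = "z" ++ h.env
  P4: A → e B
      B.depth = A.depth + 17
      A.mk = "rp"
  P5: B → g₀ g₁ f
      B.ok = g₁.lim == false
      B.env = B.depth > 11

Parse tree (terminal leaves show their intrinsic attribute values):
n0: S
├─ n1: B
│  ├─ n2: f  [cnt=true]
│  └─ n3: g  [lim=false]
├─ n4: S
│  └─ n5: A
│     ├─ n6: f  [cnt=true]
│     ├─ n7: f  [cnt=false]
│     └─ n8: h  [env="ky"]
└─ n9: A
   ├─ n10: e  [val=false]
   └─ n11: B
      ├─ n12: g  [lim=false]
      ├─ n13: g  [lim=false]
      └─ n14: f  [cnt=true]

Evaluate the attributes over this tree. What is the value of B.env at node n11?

true

1. n1.depth = 11  [11]
2. n2.cnt = true  [terminal]
3. n3.lim = false  [terminal]
4. n1.ok = false  [f.cnt == false]
5. n1.env = true  [B.depth > 10]
6. n5.depth = 3  [3]
7. n6.cnt = true  [terminal]
8. n7.cnt = false  [terminal]
9. n8.env = "ky"  [terminal]
10. n5.mk = "zky"  ["z" ++ h.env]
11. n4.wid = "xz"  ["xz"]
12. n4.acc = false  [false]
13. n9.depth = -5  [len(S₁.wid) - 7]
14. n10.val = false  [terminal]
15. n11.depth = 12  [A.depth + 17]
16. n12.lim = false  [terminal]
17. n13.lim = false  [terminal]
18. n14.cnt = true  [terminal]
19. n11.ok = true  [g₁.lim == false]
20. n11.env = true  [B.depth > 11]
21. n9.mk = "rp"  ["rp"]
22. n0.wid = "rpxz"  [A.mk ++ S₁.wid]
23. n0.acc = false  [false]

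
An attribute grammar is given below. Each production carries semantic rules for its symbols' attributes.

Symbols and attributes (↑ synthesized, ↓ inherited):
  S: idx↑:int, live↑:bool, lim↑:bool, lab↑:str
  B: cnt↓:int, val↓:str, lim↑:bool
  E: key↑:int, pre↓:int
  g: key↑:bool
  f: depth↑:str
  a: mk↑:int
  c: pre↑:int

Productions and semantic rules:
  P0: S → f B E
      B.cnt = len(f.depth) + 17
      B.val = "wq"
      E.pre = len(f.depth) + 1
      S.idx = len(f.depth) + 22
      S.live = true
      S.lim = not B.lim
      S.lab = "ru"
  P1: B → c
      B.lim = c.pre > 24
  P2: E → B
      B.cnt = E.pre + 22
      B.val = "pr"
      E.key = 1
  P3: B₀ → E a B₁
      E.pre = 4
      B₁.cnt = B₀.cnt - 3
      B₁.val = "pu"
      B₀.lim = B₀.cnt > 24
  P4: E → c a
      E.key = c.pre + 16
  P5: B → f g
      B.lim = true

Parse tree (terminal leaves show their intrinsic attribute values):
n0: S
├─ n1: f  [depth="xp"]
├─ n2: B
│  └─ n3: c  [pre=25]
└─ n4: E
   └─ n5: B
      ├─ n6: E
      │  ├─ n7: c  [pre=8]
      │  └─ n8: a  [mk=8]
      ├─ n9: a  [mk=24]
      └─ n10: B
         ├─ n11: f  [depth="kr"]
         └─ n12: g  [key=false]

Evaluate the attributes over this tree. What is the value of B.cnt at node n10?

22

1. n1.depth = "xp"  [terminal]
2. n2.cnt = 19  [len(f.depth) + 17]
3. n2.val = "wq"  ["wq"]
4. n3.pre = 25  [terminal]
5. n2.lim = true  [c.pre > 24]
6. n4.pre = 3  [len(f.depth) + 1]
7. n5.cnt = 25  [E.pre + 22]
8. n5.val = "pr"  ["pr"]
9. n6.pre = 4  [4]
10. n7.pre = 8  [terminal]
11. n8.mk = 8  [terminal]
12. n6.key = 24  [c.pre + 16]
13. n9.mk = 24  [terminal]
14. n10.cnt = 22  [B₀.cnt - 3]
15. n10.val = "pu"  ["pu"]
16. n11.depth = "kr"  [terminal]
17. n12.key = false  [terminal]
18. n10.lim = true  [true]
19. n5.lim = true  [B₀.cnt > 24]
20. n4.key = 1  [1]
21. n0.idx = 24  [len(f.depth) + 22]
22. n0.live = true  [true]
23. n0.lim = false  [not B.lim]
24. n0.lab = "ru"  ["ru"]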